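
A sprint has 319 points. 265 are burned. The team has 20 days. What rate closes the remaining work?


Formula: Required rate = Remaining points / Days left
Remaining = 319 - 265 = 54 points
Required rate = 54 / 20 = 2.7 points/day

2.7 points/day


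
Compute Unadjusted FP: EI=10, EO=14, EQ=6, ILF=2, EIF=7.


UFP = EI*4 + EO*5 + EQ*4 + ILF*10 + EIF*7
UFP = 10*4 + 14*5 + 6*4 + 2*10 + 7*7
UFP = 40 + 70 + 24 + 20 + 49
UFP = 203

203


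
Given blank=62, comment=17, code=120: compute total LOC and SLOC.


Total LOC = blank + comment + code
Total LOC = 62 + 17 + 120 = 199
SLOC (source only) = code = 120

Total LOC: 199, SLOC: 120


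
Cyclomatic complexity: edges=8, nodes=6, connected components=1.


Formula: V(G) = E - N + 2P
V(G) = 8 - 6 + 2*1
V(G) = 2 + 2
V(G) = 4

4


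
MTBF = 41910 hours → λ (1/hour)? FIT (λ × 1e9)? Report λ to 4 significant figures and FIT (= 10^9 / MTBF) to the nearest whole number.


Formula: λ = 1 / MTBF; FIT = λ × 1e9 = 1e9 / MTBF
λ = 1 / 41910 ≈ 2.386e-05 failures/hour
FIT = 1e9 / 41910 ≈ 23861 failures per 1e9 hours (nearest whole number)

λ = 2.386e-05 /h, FIT = 23861


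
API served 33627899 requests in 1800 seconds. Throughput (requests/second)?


Formula: throughput = requests / seconds
throughput = 33627899 / 1800
throughput = 18682.17 requests/second

18682.17 requests/second


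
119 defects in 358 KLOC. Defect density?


Defect density = defects / KLOC
Defect density = 119 / 358
Defect density = 0.332 defects/KLOC

0.332 defects/KLOC


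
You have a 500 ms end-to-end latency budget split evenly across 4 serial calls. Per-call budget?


Formula: per_stage = total_budget / stages
per_stage = 500 / 4
per_stage = 125.0 ms

125.0 ms


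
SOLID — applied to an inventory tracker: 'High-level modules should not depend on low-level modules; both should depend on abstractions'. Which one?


This describes the Dependency Inversion Principle (DIP)

Dependency Inversion Principle (DIP)


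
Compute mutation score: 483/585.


Mutation score = killed / total * 100
Mutation score = 483 / 585 * 100
Mutation score = 82.56%

82.56%


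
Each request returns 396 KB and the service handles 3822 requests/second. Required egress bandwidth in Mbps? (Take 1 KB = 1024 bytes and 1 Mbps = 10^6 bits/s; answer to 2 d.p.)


Formula: Mbps = payload_bytes * RPS * 8 / 1e6
Payload per request = 396 KB = 396 * 1024 = 405504 bytes
Total bytes/sec = 405504 * 3822 = 1549836288
Total bits/sec = 1549836288 * 8 = 12398690304
Mbps = 12398690304 / 1e6 = 12398.69

12398.69 Mbps


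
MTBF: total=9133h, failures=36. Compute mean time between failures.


Formula: MTBF = Total operating time / Number of failures
MTBF = 9133 / 36
MTBF = 253.69 hours

253.69 hours


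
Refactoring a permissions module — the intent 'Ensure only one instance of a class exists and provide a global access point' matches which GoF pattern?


This matches the Singleton pattern

Singleton


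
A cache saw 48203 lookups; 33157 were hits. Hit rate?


Formula: hit rate = hits / (hits + misses) * 100
hit rate = 33157 / (33157 + 15046) * 100
hit rate = 33157 / 48203 * 100
hit rate = 68.79%

68.79%


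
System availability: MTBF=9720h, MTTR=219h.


Availability = MTBF / (MTBF + MTTR)
Availability = 9720 / (9720 + 219)
Availability = 9720 / 9939
Availability = 97.7966%

97.7966%


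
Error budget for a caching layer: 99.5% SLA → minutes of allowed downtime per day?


Formula: allowed downtime = period * (100 - SLA) / 100
Period (day) = 1440 minutes
Unavailability fraction = (100 - 99.5) / 100
Allowed downtime = 1440 * (100 - 99.5) / 100
Allowed downtime = 7.2 minutes

7.2 minutes


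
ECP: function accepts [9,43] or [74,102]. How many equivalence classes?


Valid ranges: [9,43] and [74,102]
Class 1: x < 9 — invalid
Class 2: 9 ≤ x ≤ 43 — valid
Class 3: 43 < x < 74 — invalid (gap between ranges)
Class 4: 74 ≤ x ≤ 102 — valid
Class 5: x > 102 — invalid
Total equivalence classes: 5

5 equivalence classes


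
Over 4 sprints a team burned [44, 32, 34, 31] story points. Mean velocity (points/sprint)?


Formula: Avg velocity = Total points / Number of sprints
Points: [44, 32, 34, 31]
Sum = 44 + 32 + 34 + 31 = 141
Avg velocity = 141 / 4 = 35.25 points/sprint

35.25 points/sprint


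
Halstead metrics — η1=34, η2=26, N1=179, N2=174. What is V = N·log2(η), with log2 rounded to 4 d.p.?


Formula: V = N * log2(η), where N = N1 + N2 and η = η1 + η2
η = 34 + 26 = 60
N = 179 + 174 = 353
log2(60) ≈ 5.9069
V = 353 * 5.9069 = 2085.14

2085.14


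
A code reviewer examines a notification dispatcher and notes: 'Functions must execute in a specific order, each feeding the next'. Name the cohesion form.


Reasoning: Output of one is input to next
Type: Sequential cohesion

Sequential cohesion


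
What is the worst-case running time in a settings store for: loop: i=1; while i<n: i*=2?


Reasoning: i doubles each step so iterations are log2(n)
Complexity: O(log n)

O(log n)


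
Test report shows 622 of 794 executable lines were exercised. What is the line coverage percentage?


Coverage = covered / total * 100
Coverage = 622 / 794 * 100
Coverage = 78.34%

78.34%


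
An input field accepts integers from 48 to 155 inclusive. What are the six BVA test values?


Range: [48, 155]
Boundaries: just below min, min, min+1, max-1, max, just above max
Values: [47, 48, 49, 154, 155, 156]

[47, 48, 49, 154, 155, 156]


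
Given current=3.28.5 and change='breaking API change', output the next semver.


Current: 3.28.5
Change category: 'breaking API change' → major bump
SemVer rule: major bump → increment MAJOR, reset MINOR and PATCH to 0
New: 4.0.0

4.0.0


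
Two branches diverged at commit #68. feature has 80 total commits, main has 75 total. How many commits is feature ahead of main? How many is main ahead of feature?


Common ancestor: commit #68
feature commits after divergence: 80 - 68 = 12
main commits after divergence: 75 - 68 = 7
feature is 12 commits ahead of main
main is 7 commits ahead of feature

feature ahead: 12, main ahead: 7


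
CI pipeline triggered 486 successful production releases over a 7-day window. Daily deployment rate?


Formula: deployments per day = releases / days
= 486 / 7
= 69.429 deploys/day
(equivalently, 486.0 deploys/week)

69.429 deploys/day


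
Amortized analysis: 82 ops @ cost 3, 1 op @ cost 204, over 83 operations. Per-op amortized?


Formula: Amortized cost = Total cost / Operations
Total cost = (82 * 3) + (1 * 204)
Total cost = 246 + 204 = 450
Amortized = 450 / 83 = 5.4217

5.4217


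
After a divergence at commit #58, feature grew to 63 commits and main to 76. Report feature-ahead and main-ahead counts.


Common ancestor: commit #58
feature commits after divergence: 63 - 58 = 5
main commits after divergence: 76 - 58 = 18
feature is 5 commits ahead of main
main is 18 commits ahead of feature

feature ahead: 5, main ahead: 18


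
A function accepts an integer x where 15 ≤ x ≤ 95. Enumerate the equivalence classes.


Valid range: [15, 95]
Class 1: x < 15 — invalid
Class 2: 15 ≤ x ≤ 95 — valid
Class 3: x > 95 — invalid
Total equivalence classes: 3

3 equivalence classes


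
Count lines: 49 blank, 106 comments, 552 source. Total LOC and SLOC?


Total LOC = blank + comment + code
Total LOC = 49 + 106 + 552 = 707
SLOC (source only) = code = 552

Total LOC: 707, SLOC: 552


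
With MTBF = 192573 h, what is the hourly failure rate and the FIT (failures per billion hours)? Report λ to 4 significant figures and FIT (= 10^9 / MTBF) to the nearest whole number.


Formula: λ = 1 / MTBF; FIT = λ × 1e9 = 1e9 / MTBF
λ = 1 / 192573 ≈ 5.193e-06 failures/hour
FIT = 1e9 / 192573 ≈ 5193 failures per 1e9 hours (nearest whole number)

λ = 5.193e-06 /h, FIT = 5193


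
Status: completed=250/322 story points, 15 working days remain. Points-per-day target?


Formula: Required rate = Remaining points / Days left
Remaining = 322 - 250 = 72 points
Required rate = 72 / 15 = 4.8 points/day

4.8 points/day


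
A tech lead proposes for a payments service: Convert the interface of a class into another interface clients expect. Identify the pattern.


This matches the Adapter pattern

Adapter


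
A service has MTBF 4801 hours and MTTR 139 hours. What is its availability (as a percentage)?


Availability = MTBF / (MTBF + MTTR)
Availability = 4801 / (4801 + 139)
Availability = 4801 / 4940
Availability = 97.1862%

97.1862%


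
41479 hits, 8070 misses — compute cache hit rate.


Formula: hit rate = hits / (hits + misses) * 100
hit rate = 41479 / (41479 + 8070) * 100
hit rate = 41479 / 49549 * 100
hit rate = 83.71%

83.71%


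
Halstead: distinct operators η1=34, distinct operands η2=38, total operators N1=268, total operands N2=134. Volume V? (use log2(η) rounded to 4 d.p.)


Formula: V = N * log2(η), where N = N1 + N2 and η = η1 + η2
η = 34 + 38 = 72
N = 268 + 134 = 402
log2(72) ≈ 6.1699
V = 402 * 6.1699 = 2480.30

2480.30


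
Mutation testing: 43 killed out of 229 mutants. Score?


Mutation score = killed / total * 100
Mutation score = 43 / 229 * 100
Mutation score = 18.78%

18.78%


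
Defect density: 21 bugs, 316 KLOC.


Defect density = defects / KLOC
Defect density = 21 / 316
Defect density = 0.066 defects/KLOC

0.066 defects/KLOC


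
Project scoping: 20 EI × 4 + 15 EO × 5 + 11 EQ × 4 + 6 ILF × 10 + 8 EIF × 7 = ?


UFP = EI*4 + EO*5 + EQ*4 + ILF*10 + EIF*7
UFP = 20*4 + 15*5 + 11*4 + 6*10 + 8*7
UFP = 80 + 75 + 44 + 60 + 56
UFP = 315

315


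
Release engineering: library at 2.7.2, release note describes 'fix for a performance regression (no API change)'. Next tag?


Current: 2.7.2
Change category: 'fix for a performance regression (no API change)' → patch bump
SemVer rule: patch bump → increment PATCH (MAJOR and MINOR unchanged)
New: 2.7.3

2.7.3


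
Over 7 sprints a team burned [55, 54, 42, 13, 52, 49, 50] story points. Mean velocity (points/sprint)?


Formula: Avg velocity = Total points / Number of sprints
Points: [55, 54, 42, 13, 52, 49, 50]
Sum = 55 + 54 + 42 + 13 + 52 + 49 + 50 = 315
Avg velocity = 315 / 7 = 45.0 points/sprint

45.0 points/sprint


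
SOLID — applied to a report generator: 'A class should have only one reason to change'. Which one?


This describes the Single Responsibility Principle (SRP)

Single Responsibility Principle (SRP)


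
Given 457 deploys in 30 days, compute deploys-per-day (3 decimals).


Formula: deployments per day = releases / days
= 457 / 30
= 15.233 deploys/day
(equivalently, 106.63 deploys/week)

15.233 deploys/day


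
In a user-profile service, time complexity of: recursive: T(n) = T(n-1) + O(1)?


Reasoning: linear recursion with constant work per frame
Complexity: O(n)

O(n)


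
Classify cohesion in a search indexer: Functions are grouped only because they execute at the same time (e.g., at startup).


Reasoning: Related by timing only
Type: Temporal cohesion

Temporal cohesion


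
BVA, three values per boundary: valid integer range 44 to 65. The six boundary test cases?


Range: [44, 65]
Boundaries: just below min, min, min+1, max-1, max, just above max
Values: [43, 44, 45, 64, 65, 66]

[43, 44, 45, 64, 65, 66]


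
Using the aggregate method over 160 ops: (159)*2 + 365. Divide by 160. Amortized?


Formula: Amortized cost = Total cost / Operations
Total cost = (159 * 2) + (1 * 365)
Total cost = 318 + 365 = 683
Amortized = 683 / 160 = 4.2688

4.2688


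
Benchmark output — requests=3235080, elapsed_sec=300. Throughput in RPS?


Formula: throughput = requests / seconds
throughput = 3235080 / 300
throughput = 10783.6 requests/second

10783.6 requests/second


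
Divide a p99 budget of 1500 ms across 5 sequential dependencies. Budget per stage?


Formula: per_stage = total_budget / stages
per_stage = 1500 / 5
per_stage = 300.0 ms

300.0 ms


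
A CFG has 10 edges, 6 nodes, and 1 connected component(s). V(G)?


Formula: V(G) = E - N + 2P
V(G) = 10 - 6 + 2*1
V(G) = 4 + 2
V(G) = 6

6


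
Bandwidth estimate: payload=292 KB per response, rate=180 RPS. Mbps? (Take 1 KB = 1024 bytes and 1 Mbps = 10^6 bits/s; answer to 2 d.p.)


Formula: Mbps = payload_bytes * RPS * 8 / 1e6
Payload per request = 292 KB = 292 * 1024 = 299008 bytes
Total bytes/sec = 299008 * 180 = 53821440
Total bits/sec = 53821440 * 8 = 430571520
Mbps = 430571520 / 1e6 = 430.57

430.57 Mbps


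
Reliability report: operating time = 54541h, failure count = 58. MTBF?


Formula: MTBF = Total operating time / Number of failures
MTBF = 54541 / 58
MTBF = 940.36 hours

940.36 hours


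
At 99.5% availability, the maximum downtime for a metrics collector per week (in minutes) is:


Formula: allowed downtime = period * (100 - SLA) / 100
Period (week) = 10080 minutes
Unavailability fraction = (100 - 99.5) / 100
Allowed downtime = 10080 * (100 - 99.5) / 100
Allowed downtime = 50.4 minutes

50.4 minutes


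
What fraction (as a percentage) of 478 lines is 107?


Coverage = covered / total * 100
Coverage = 107 / 478 * 100
Coverage = 22.38%

22.38%


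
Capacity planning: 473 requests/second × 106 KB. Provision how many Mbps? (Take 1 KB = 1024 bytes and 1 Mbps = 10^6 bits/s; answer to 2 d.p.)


Formula: Mbps = payload_bytes * RPS * 8 / 1e6
Payload per request = 106 KB = 106 * 1024 = 108544 bytes
Total bytes/sec = 108544 * 473 = 51341312
Total bits/sec = 51341312 * 8 = 410730496
Mbps = 410730496 / 1e6 = 410.73

410.73 Mbps


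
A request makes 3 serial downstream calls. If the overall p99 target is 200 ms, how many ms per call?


Formula: per_stage = total_budget / stages
per_stage = 200 / 3
per_stage = 66.67 ms

66.67 ms


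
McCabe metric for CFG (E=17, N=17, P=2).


Formula: V(G) = E - N + 2P
V(G) = 17 - 17 + 2*2
V(G) = 0 + 4
V(G) = 4

4


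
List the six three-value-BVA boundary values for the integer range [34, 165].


Range: [34, 165]
Boundaries: just below min, min, min+1, max-1, max, just above max
Values: [33, 34, 35, 164, 165, 166]

[33, 34, 35, 164, 165, 166]


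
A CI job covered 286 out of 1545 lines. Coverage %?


Coverage = covered / total * 100
Coverage = 286 / 1545 * 100
Coverage = 18.51%

18.51%


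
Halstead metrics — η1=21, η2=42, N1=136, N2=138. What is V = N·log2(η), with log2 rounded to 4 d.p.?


Formula: V = N * log2(η), where N = N1 + N2 and η = η1 + η2
η = 21 + 42 = 63
N = 136 + 138 = 274
log2(63) ≈ 5.9773
V = 274 * 5.9773 = 1637.78

1637.78


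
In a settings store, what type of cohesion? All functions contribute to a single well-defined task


Reasoning: Best: single purpose
Type: Functional cohesion

Functional cohesion


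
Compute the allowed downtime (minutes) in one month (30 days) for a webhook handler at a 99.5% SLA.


Formula: allowed downtime = period * (100 - SLA) / 100
Period (month (30 days)) = 43200 minutes
Unavailability fraction = (100 - 99.5) / 100
Allowed downtime = 43200 * (100 - 99.5) / 100
Allowed downtime = 216.0 minutes

216.0 minutes


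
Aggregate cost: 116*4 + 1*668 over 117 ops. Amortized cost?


Formula: Amortized cost = Total cost / Operations
Total cost = (116 * 4) + (1 * 668)
Total cost = 464 + 668 = 1132
Amortized = 1132 / 117 = 9.6752

9.6752


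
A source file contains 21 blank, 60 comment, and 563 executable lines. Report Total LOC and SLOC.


Total LOC = blank + comment + code
Total LOC = 21 + 60 + 563 = 644
SLOC (source only) = code = 563

Total LOC: 644, SLOC: 563


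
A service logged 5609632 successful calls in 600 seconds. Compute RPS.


Formula: throughput = requests / seconds
throughput = 5609632 / 600
throughput = 9349.39 requests/second

9349.39 requests/second


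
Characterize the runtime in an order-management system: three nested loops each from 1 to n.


Reasoning: three levels of nesting over n
Complexity: O(n^3)

O(n^3)


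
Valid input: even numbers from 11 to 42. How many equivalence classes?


Constraint: even integers in [11, 42]
Class 1: x < 11 — out-of-range invalid
Class 2: x in [11,42] but odd — wrong type invalid
Class 3: x in [11,42] and even — valid
Class 4: x > 42 — out-of-range invalid
Total equivalence classes: 4

4 equivalence classes


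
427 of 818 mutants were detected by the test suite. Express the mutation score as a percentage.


Mutation score = killed / total * 100
Mutation score = 427 / 818 * 100
Mutation score = 52.2%

52.2%


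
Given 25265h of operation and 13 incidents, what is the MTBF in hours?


Formula: MTBF = Total operating time / Number of failures
MTBF = 25265 / 13
MTBF = 1943.46 hours

1943.46 hours


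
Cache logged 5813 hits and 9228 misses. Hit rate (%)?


Formula: hit rate = hits / (hits + misses) * 100
hit rate = 5813 / (5813 + 9228) * 100
hit rate = 5813 / 15041 * 100
hit rate = 38.65%

38.65%


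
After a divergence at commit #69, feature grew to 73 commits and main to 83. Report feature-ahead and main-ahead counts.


Common ancestor: commit #69
feature commits after divergence: 73 - 69 = 4
main commits after divergence: 83 - 69 = 14
feature is 4 commits ahead of main
main is 14 commits ahead of feature

feature ahead: 4, main ahead: 14


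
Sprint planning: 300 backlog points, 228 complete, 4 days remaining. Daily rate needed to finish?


Formula: Required rate = Remaining points / Days left
Remaining = 300 - 228 = 72 points
Required rate = 72 / 4 = 18.0 points/day

18.0 points/day


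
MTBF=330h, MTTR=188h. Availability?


Availability = MTBF / (MTBF + MTTR)
Availability = 330 / (330 + 188)
Availability = 330 / 518
Availability = 63.7066%

63.7066%


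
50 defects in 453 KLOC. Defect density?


Defect density = defects / KLOC
Defect density = 50 / 453
Defect density = 0.11 defects/KLOC

0.11 defects/KLOC


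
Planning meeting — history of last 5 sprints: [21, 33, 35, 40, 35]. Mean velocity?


Formula: Avg velocity = Total points / Number of sprints
Points: [21, 33, 35, 40, 35]
Sum = 21 + 33 + 35 + 40 + 35 = 164
Avg velocity = 164 / 5 = 32.8 points/sprint

32.8 points/sprint


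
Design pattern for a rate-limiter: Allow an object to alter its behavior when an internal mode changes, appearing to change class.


This matches the State pattern

State


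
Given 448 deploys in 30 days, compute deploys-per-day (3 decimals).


Formula: deployments per day = releases / days
= 448 / 30
= 14.933 deploys/day
(equivalently, 104.53 deploys/week)

14.933 deploys/day


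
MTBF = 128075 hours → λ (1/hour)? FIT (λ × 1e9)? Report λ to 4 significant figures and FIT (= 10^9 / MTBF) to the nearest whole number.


Formula: λ = 1 / MTBF; FIT = λ × 1e9 = 1e9 / MTBF
λ = 1 / 128075 ≈ 7.808e-06 failures/hour
FIT = 1e9 / 128075 ≈ 7808 failures per 1e9 hours (nearest whole number)

λ = 7.808e-06 /h, FIT = 7808


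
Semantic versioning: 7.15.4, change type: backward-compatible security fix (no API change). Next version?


Current: 7.15.4
Change category: 'backward-compatible security fix (no API change)' → patch bump
SemVer rule: patch bump → increment PATCH (MAJOR and MINOR unchanged)
New: 7.15.5

7.15.5


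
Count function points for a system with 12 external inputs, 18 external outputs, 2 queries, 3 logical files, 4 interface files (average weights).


UFP = EI*4 + EO*5 + EQ*4 + ILF*10 + EIF*7
UFP = 12*4 + 18*5 + 2*4 + 3*10 + 4*7
UFP = 48 + 90 + 8 + 30 + 28
UFP = 204

204


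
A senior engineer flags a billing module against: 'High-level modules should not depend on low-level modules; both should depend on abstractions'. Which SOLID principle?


This describes the Dependency Inversion Principle (DIP)

Dependency Inversion Principle (DIP)


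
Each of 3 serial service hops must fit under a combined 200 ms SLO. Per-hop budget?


Formula: per_stage = total_budget / stages
per_stage = 200 / 3
per_stage = 66.67 ms

66.67 ms


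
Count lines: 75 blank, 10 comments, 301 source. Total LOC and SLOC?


Total LOC = blank + comment + code
Total LOC = 75 + 10 + 301 = 386
SLOC (source only) = code = 301

Total LOC: 386, SLOC: 301


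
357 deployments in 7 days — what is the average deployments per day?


Formula: deployments per day = releases / days
= 357 / 7
= 51.0 deploys/day
(equivalently, 357.0 deploys/week)

51.0 deploys/day


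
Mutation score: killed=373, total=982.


Mutation score = killed / total * 100
Mutation score = 373 / 982 * 100
Mutation score = 37.98%

37.98%


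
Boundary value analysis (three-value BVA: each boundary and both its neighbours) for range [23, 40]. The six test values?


Range: [23, 40]
Boundaries: just below min, min, min+1, max-1, max, just above max
Values: [22, 23, 24, 39, 40, 41]

[22, 23, 24, 39, 40, 41]


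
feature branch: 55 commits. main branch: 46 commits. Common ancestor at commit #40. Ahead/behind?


Common ancestor: commit #40
feature commits after divergence: 55 - 40 = 15
main commits after divergence: 46 - 40 = 6
feature is 15 commits ahead of main
main is 6 commits ahead of feature

feature ahead: 15, main ahead: 6


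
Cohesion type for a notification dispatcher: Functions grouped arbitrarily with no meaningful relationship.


Reasoning: Worst: random grouping
Type: Coincidental cohesion

Coincidental cohesion


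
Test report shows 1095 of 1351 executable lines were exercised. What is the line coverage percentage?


Coverage = covered / total * 100
Coverage = 1095 / 1351 * 100
Coverage = 81.05%

81.05%


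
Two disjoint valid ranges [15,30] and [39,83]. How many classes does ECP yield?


Valid ranges: [15,30] and [39,83]
Class 1: x < 15 — invalid
Class 2: 15 ≤ x ≤ 30 — valid
Class 3: 30 < x < 39 — invalid (gap between ranges)
Class 4: 39 ≤ x ≤ 83 — valid
Class 5: x > 83 — invalid
Total equivalence classes: 5

5 equivalence classes


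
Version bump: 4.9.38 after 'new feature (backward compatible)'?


Current: 4.9.38
Change category: 'new feature (backward compatible)' → minor bump
SemVer rule: minor bump → increment MINOR, reset PATCH to 0 (MAJOR unchanged)
New: 4.10.0

4.10.0


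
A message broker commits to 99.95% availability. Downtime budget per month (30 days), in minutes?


Formula: allowed downtime = period * (100 - SLA) / 100
Period (month (30 days)) = 43200 minutes
Unavailability fraction = (100 - 99.95) / 100
Allowed downtime = 43200 * (100 - 99.95) / 100
Allowed downtime = 21.6 minutes

21.6 minutes


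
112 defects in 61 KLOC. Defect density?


Defect density = defects / KLOC
Defect density = 112 / 61
Defect density = 1.836 defects/KLOC

1.836 defects/KLOC


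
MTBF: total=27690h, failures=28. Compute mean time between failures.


Formula: MTBF = Total operating time / Number of failures
MTBF = 27690 / 28
MTBF = 988.93 hours

988.93 hours


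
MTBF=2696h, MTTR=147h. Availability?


Availability = MTBF / (MTBF + MTTR)
Availability = 2696 / (2696 + 147)
Availability = 2696 / 2843
Availability = 94.8294%

94.8294%


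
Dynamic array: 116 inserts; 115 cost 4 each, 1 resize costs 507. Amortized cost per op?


Formula: Amortized cost = Total cost / Operations
Total cost = (115 * 4) + (1 * 507)
Total cost = 460 + 507 = 967
Amortized = 967 / 116 = 8.3362

8.3362


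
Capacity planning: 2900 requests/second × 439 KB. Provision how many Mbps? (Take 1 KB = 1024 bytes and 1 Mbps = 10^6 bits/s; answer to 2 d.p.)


Formula: Mbps = payload_bytes * RPS * 8 / 1e6
Payload per request = 439 KB = 439 * 1024 = 449536 bytes
Total bytes/sec = 449536 * 2900 = 1303654400
Total bits/sec = 1303654400 * 8 = 10429235200
Mbps = 10429235200 / 1e6 = 10429.24

10429.24 Mbps


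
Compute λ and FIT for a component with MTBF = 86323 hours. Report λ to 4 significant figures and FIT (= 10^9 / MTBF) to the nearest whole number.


Formula: λ = 1 / MTBF; FIT = λ × 1e9 = 1e9 / MTBF
λ = 1 / 86323 ≈ 1.158e-05 failures/hour
FIT = 1e9 / 86323 ≈ 11584 failures per 1e9 hours (nearest whole number)

λ = 1.158e-05 /h, FIT = 11584


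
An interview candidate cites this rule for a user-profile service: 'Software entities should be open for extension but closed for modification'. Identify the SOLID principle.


This describes the Open/Closed Principle (OCP)

Open/Closed Principle (OCP)


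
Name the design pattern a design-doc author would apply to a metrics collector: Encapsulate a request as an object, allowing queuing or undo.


This matches the Command pattern

Command


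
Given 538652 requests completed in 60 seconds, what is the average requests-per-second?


Formula: throughput = requests / seconds
throughput = 538652 / 60
throughput = 8977.53 requests/second

8977.53 requests/second


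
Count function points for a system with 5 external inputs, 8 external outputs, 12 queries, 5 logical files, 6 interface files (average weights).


UFP = EI*4 + EO*5 + EQ*4 + ILF*10 + EIF*7
UFP = 5*4 + 8*5 + 12*4 + 5*10 + 6*7
UFP = 20 + 40 + 48 + 50 + 42
UFP = 200

200


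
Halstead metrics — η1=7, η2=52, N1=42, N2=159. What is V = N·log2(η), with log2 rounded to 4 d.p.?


Formula: V = N * log2(η), where N = N1 + N2 and η = η1 + η2
η = 7 + 52 = 59
N = 42 + 159 = 201
log2(59) ≈ 5.8826
V = 201 * 5.8826 = 1182.40

1182.40


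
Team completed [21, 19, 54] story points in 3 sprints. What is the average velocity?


Formula: Avg velocity = Total points / Number of sprints
Points: [21, 19, 54]
Sum = 21 + 19 + 54 = 94
Avg velocity = 94 / 3 = 31.33 points/sprint

31.33 points/sprint


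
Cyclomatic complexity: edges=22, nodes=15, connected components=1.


Formula: V(G) = E - N + 2P
V(G) = 22 - 15 + 2*1
V(G) = 7 + 2
V(G) = 9

9


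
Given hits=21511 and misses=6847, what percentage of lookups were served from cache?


Formula: hit rate = hits / (hits + misses) * 100
hit rate = 21511 / (21511 + 6847) * 100
hit rate = 21511 / 28358 * 100
hit rate = 75.86%

75.86%


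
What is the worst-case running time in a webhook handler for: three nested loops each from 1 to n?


Reasoning: three levels of nesting over n
Complexity: O(n^3)

O(n^3)


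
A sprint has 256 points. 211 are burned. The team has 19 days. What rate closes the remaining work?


Formula: Required rate = Remaining points / Days left
Remaining = 256 - 211 = 45 points
Required rate = 45 / 19 = 2.37 points/day

2.37 points/day


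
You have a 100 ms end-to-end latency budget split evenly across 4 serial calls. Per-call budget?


Formula: per_stage = total_budget / stages
per_stage = 100 / 4
per_stage = 25.0 ms

25.0 ms


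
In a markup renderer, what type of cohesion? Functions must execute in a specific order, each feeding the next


Reasoning: Output of one is input to next
Type: Sequential cohesion

Sequential cohesion


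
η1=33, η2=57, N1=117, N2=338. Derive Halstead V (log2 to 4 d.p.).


Formula: V = N * log2(η), where N = N1 + N2 and η = η1 + η2
η = 33 + 57 = 90
N = 117 + 338 = 455
log2(90) ≈ 6.4919
V = 455 * 6.4919 = 2953.81

2953.81


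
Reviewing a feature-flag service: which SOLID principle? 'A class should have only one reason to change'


This describes the Single Responsibility Principle (SRP)

Single Responsibility Principle (SRP)


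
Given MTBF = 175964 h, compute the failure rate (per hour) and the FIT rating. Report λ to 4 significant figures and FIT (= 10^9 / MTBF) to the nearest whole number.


Formula: λ = 1 / MTBF; FIT = λ × 1e9 = 1e9 / MTBF
λ = 1 / 175964 ≈ 5.683e-06 failures/hour
FIT = 1e9 / 175964 ≈ 5683 failures per 1e9 hours (nearest whole number)

λ = 5.683e-06 /h, FIT = 5683


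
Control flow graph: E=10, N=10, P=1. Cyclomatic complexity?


Formula: V(G) = E - N + 2P
V(G) = 10 - 10 + 2*1
V(G) = 0 + 2
V(G) = 2

2


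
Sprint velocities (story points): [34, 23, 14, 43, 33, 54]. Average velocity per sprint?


Formula: Avg velocity = Total points / Number of sprints
Points: [34, 23, 14, 43, 33, 54]
Sum = 34 + 23 + 14 + 43 + 33 + 54 = 201
Avg velocity = 201 / 6 = 33.5 points/sprint

33.5 points/sprint


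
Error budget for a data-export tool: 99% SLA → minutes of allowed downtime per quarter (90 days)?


Formula: allowed downtime = period * (100 - SLA) / 100
Period (quarter (90 days)) = 129600 minutes
Unavailability fraction = (100 - 99.0) / 100
Allowed downtime = 129600 * (100 - 99.0) / 100
Allowed downtime = 1296.0 minutes

1296.0 minutes


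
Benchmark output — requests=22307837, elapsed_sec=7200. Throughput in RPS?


Formula: throughput = requests / seconds
throughput = 22307837 / 7200
throughput = 3098.31 requests/second

3098.31 requests/second


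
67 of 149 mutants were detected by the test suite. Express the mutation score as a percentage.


Mutation score = killed / total * 100
Mutation score = 67 / 149 * 100
Mutation score = 44.97%

44.97%


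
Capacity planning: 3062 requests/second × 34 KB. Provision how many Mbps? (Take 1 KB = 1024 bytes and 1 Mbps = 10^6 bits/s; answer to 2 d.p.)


Formula: Mbps = payload_bytes * RPS * 8 / 1e6
Payload per request = 34 KB = 34 * 1024 = 34816 bytes
Total bytes/sec = 34816 * 3062 = 106606592
Total bits/sec = 106606592 * 8 = 852852736
Mbps = 852852736 / 1e6 = 852.85

852.85 Mbps


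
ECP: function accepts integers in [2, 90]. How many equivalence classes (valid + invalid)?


Valid range: [2, 90]
Class 1: x < 2 — invalid
Class 2: 2 ≤ x ≤ 90 — valid
Class 3: x > 90 — invalid
Total equivalence classes: 3

3 equivalence classes


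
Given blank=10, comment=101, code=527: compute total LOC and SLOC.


Total LOC = blank + comment + code
Total LOC = 10 + 101 + 527 = 638
SLOC (source only) = code = 527

Total LOC: 638, SLOC: 527


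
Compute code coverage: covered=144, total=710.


Coverage = covered / total * 100
Coverage = 144 / 710 * 100
Coverage = 20.28%

20.28%


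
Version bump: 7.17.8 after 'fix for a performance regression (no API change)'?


Current: 7.17.8
Change category: 'fix for a performance regression (no API change)' → patch bump
SemVer rule: patch bump → increment PATCH (MAJOR and MINOR unchanged)
New: 7.17.9

7.17.9


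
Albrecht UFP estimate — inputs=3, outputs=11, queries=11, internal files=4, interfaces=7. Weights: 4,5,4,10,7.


UFP = EI*4 + EO*5 + EQ*4 + ILF*10 + EIF*7
UFP = 3*4 + 11*5 + 11*4 + 4*10 + 7*7
UFP = 12 + 55 + 44 + 40 + 49
UFP = 200

200


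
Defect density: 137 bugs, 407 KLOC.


Defect density = defects / KLOC
Defect density = 137 / 407
Defect density = 0.337 defects/KLOC

0.337 defects/KLOC


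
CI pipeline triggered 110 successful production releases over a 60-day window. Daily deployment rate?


Formula: deployments per day = releases / days
= 110 / 60
= 1.833 deploys/day
(equivalently, 12.83 deploys/week)

1.833 deploys/day


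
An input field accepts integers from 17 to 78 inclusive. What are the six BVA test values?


Range: [17, 78]
Boundaries: just below min, min, min+1, max-1, max, just above max
Values: [16, 17, 18, 77, 78, 79]

[16, 17, 18, 77, 78, 79]


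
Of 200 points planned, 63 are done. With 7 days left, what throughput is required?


Formula: Required rate = Remaining points / Days left
Remaining = 200 - 63 = 137 points
Required rate = 137 / 7 = 19.57 points/day

19.57 points/day


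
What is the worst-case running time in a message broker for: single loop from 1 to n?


Reasoning: one pass through n items
Complexity: O(n)

O(n)


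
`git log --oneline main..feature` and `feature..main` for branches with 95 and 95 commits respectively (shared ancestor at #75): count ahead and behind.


Common ancestor: commit #75
feature commits after divergence: 95 - 75 = 20
main commits after divergence: 95 - 75 = 20
feature is 20 commits ahead of main
main is 20 commits ahead of feature

feature ahead: 20, main ahead: 20


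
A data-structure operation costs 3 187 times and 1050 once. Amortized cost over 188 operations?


Formula: Amortized cost = Total cost / Operations
Total cost = (187 * 3) + (1 * 1050)
Total cost = 561 + 1050 = 1611
Amortized = 1611 / 188 = 8.5691

8.5691


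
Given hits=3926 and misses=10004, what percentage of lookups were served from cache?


Formula: hit rate = hits / (hits + misses) * 100
hit rate = 3926 / (3926 + 10004) * 100
hit rate = 3926 / 13930 * 100
hit rate = 28.18%

28.18%


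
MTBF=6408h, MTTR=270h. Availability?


Availability = MTBF / (MTBF + MTTR)
Availability = 6408 / (6408 + 270)
Availability = 6408 / 6678
Availability = 95.9569%

95.9569%


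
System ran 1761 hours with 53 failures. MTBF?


Formula: MTBF = Total operating time / Number of failures
MTBF = 1761 / 53
MTBF = 33.23 hours

33.23 hours


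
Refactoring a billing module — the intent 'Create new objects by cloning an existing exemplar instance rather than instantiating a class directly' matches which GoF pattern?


This matches the Prototype pattern

Prototype


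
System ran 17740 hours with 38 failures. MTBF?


Formula: MTBF = Total operating time / Number of failures
MTBF = 17740 / 38
MTBF = 466.84 hours

466.84 hours


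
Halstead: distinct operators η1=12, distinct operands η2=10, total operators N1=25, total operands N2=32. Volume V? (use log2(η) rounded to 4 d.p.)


Formula: V = N * log2(η), where N = N1 + N2 and η = η1 + η2
η = 12 + 10 = 22
N = 25 + 32 = 57
log2(22) ≈ 4.4594
V = 57 * 4.4594 = 254.19

254.19


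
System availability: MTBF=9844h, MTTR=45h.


Availability = MTBF / (MTBF + MTTR)
Availability = 9844 / (9844 + 45)
Availability = 9844 / 9889
Availability = 99.5449%

99.5449%


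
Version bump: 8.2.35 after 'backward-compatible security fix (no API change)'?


Current: 8.2.35
Change category: 'backward-compatible security fix (no API change)' → patch bump
SemVer rule: patch bump → increment PATCH (MAJOR and MINOR unchanged)
New: 8.2.36

8.2.36


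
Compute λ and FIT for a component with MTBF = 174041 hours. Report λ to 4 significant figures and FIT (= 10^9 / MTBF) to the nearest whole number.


Formula: λ = 1 / MTBF; FIT = λ × 1e9 = 1e9 / MTBF
λ = 1 / 174041 ≈ 5.746e-06 failures/hour
FIT = 1e9 / 174041 ≈ 5746 failures per 1e9 hours (nearest whole number)

λ = 5.746e-06 /h, FIT = 5746


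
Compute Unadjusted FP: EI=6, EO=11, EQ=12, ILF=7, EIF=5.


UFP = EI*4 + EO*5 + EQ*4 + ILF*10 + EIF*7
UFP = 6*4 + 11*5 + 12*4 + 7*10 + 5*7
UFP = 24 + 55 + 48 + 70 + 35
UFP = 232

232


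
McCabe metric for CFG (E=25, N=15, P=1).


Formula: V(G) = E - N + 2P
V(G) = 25 - 15 + 2*1
V(G) = 10 + 2
V(G) = 12

12


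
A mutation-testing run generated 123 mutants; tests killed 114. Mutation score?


Mutation score = killed / total * 100
Mutation score = 114 / 123 * 100
Mutation score = 92.68%

92.68%


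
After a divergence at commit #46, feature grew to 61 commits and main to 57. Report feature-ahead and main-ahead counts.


Common ancestor: commit #46
feature commits after divergence: 61 - 46 = 15
main commits after divergence: 57 - 46 = 11
feature is 15 commits ahead of main
main is 11 commits ahead of feature

feature ahead: 15, main ahead: 11


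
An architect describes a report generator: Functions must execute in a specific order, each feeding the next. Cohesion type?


Reasoning: Output of one is input to next
Type: Sequential cohesion

Sequential cohesion


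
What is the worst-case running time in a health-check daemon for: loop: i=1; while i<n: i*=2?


Reasoning: i doubles each step so iterations are log2(n)
Complexity: O(log n)

O(log n)


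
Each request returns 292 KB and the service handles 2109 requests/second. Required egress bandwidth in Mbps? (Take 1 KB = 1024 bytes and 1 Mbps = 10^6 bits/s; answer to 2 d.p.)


Formula: Mbps = payload_bytes * RPS * 8 / 1e6
Payload per request = 292 KB = 292 * 1024 = 299008 bytes
Total bytes/sec = 299008 * 2109 = 630607872
Total bits/sec = 630607872 * 8 = 5044862976
Mbps = 5044862976 / 1e6 = 5044.86

5044.86 Mbps


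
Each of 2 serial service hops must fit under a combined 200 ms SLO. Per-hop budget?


Formula: per_stage = total_budget / stages
per_stage = 200 / 2
per_stage = 100.0 ms

100.0 ms


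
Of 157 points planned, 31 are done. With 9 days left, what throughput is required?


Formula: Required rate = Remaining points / Days left
Remaining = 157 - 31 = 126 points
Required rate = 126 / 9 = 14.0 points/day

14.0 points/day


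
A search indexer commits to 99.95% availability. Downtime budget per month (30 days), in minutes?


Formula: allowed downtime = period * (100 - SLA) / 100
Period (month (30 days)) = 43200 minutes
Unavailability fraction = (100 - 99.95) / 100
Allowed downtime = 43200 * (100 - 99.95) / 100
Allowed downtime = 21.6 minutes

21.6 minutes


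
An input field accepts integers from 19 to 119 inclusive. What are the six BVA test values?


Range: [19, 119]
Boundaries: just below min, min, min+1, max-1, max, just above max
Values: [18, 19, 20, 118, 119, 120]

[18, 19, 20, 118, 119, 120]


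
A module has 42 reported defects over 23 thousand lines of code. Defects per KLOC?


Defect density = defects / KLOC
Defect density = 42 / 23
Defect density = 1.826 defects/KLOC

1.826 defects/KLOC


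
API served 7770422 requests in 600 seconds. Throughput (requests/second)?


Formula: throughput = requests / seconds
throughput = 7770422 / 600
throughput = 12950.7 requests/second

12950.7 requests/second


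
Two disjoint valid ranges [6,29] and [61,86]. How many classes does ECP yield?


Valid ranges: [6,29] and [61,86]
Class 1: x < 6 — invalid
Class 2: 6 ≤ x ≤ 29 — valid
Class 3: 29 < x < 61 — invalid (gap between ranges)
Class 4: 61 ≤ x ≤ 86 — valid
Class 5: x > 86 — invalid
Total equivalence classes: 5

5 equivalence classes


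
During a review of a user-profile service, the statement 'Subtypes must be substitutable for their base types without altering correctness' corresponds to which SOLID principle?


This describes the Liskov Substitution Principle (LSP)

Liskov Substitution Principle (LSP)


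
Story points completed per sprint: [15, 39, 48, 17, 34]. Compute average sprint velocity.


Formula: Avg velocity = Total points / Number of sprints
Points: [15, 39, 48, 17, 34]
Sum = 15 + 39 + 48 + 17 + 34 = 153
Avg velocity = 153 / 5 = 30.6 points/sprint

30.6 points/sprint


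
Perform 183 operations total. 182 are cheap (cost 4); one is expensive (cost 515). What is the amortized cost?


Formula: Amortized cost = Total cost / Operations
Total cost = (182 * 4) + (1 * 515)
Total cost = 728 + 515 = 1243
Amortized = 1243 / 183 = 6.7923

6.7923


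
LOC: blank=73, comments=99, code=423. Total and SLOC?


Total LOC = blank + comment + code
Total LOC = 73 + 99 + 423 = 595
SLOC (source only) = code = 423

Total LOC: 595, SLOC: 423


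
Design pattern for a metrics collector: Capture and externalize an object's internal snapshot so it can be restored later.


This matches the Memento pattern

Memento


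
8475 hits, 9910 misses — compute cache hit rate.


Formula: hit rate = hits / (hits + misses) * 100
hit rate = 8475 / (8475 + 9910) * 100
hit rate = 8475 / 18385 * 100
hit rate = 46.1%

46.1%


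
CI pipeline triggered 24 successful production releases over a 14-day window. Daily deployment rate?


Formula: deployments per day = releases / days
= 24 / 14
= 1.714 deploys/day
(equivalently, 12.0 deploys/week)

1.714 deploys/day


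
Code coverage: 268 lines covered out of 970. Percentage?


Coverage = covered / total * 100
Coverage = 268 / 970 * 100
Coverage = 27.63%

27.63%


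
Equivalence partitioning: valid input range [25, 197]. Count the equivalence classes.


Valid range: [25, 197]
Class 1: x < 25 — invalid
Class 2: 25 ≤ x ≤ 197 — valid
Class 3: x > 197 — invalid
Total equivalence classes: 3

3 equivalence classes
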